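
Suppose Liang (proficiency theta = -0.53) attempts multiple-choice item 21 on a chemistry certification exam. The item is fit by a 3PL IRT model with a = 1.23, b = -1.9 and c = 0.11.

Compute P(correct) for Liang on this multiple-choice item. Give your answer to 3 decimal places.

0.861

P(theta) = c + (1 − c) · 1 / (1 + exp(−a(theta − b)))
Exponent: 1.23 × (-0.53 − (-1.9)) = 1.6851
1/(1 + e^{-1.6851}) = 0.8436
P = 0.11 + 0.89 × 0.8436 = 0.8608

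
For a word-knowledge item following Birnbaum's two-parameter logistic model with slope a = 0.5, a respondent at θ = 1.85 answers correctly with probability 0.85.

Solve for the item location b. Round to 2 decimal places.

-1.62

P(θ) = 1 / (1 + exp(−a(θ − b)))
logit(0.85) = ln(0.85/0.15) = 1.7346
b = θ − logit/(a) = 1.85 − 1.7346/0.5000 = -1.6192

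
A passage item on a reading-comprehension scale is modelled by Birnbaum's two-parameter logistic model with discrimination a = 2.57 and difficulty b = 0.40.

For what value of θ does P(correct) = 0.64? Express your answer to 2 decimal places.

P(θ) = 1 / (1 + exp(−a(θ − b)))
logit = ln(0.6400/0.3600) = 0.5754
θ = b + logit/(a) = 0.40 + 0.5754/2.5700 = 0.6239

0.62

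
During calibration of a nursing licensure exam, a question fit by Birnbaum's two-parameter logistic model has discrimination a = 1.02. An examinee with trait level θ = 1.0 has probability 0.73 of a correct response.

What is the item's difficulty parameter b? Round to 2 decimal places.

P(θ) = 1 / (1 + exp(−a(θ − b)))
logit(0.73) = ln(0.73/0.27) = 0.9946
b = θ − logit/(a) = 1.0 − 0.9946/1.0200 = 0.0249

0.02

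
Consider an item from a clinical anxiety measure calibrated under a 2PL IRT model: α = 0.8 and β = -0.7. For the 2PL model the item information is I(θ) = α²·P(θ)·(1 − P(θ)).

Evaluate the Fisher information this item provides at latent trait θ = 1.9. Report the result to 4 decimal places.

P = 1/(1+e^{-2.0800}) = 0.8889
P(1−P) = 0.8889 × 0.1111 = 0.0987
I = α² × P(1−P) = 0.8² × 0.0987 = 0.06318

0.0632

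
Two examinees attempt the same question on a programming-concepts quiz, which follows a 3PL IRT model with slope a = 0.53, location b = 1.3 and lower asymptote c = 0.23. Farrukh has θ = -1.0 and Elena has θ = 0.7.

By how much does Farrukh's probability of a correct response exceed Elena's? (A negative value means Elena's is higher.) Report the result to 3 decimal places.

-0.149

P(θ) = c + (1 − c) · 1 / (1 + exp(−a(θ − b)))
P(Farrukh) = 0.4056  [exponent -1.2190]
P(Elena) = 0.5543  [exponent -0.3180]
Difference = 0.4056 − 0.5543 = -0.1486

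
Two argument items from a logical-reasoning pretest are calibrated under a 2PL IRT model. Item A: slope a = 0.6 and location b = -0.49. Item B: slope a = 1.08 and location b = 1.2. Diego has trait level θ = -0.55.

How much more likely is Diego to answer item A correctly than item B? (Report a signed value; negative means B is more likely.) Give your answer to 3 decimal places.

0.360

P(θ) = 1 / (1 + exp(−a(θ − b)))
P_A = 0.4910
P_B = 0.1312
P_A − P_B = 0.3598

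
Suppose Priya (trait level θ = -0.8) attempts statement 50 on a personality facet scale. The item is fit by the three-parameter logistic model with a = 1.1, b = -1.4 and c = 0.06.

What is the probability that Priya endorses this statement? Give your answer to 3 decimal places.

0.680

P(θ) = c + (1 − c) · 1 / (1 + exp(−a(θ − b)))
Exponent: 1.1 × (-0.8 − (-1.4)) = 0.6600
1/(1 + e^{-0.6600}) = 0.6593
P = 0.06 + 0.94 × 0.6593 = 0.6797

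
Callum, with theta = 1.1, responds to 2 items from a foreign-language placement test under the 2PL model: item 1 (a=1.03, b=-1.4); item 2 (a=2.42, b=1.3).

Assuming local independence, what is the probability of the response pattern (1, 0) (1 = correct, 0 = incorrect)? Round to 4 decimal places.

0.5749

P(theta) = 1 / (1 + exp(−a(theta − b)))
P_1 = 1/(1+e^{-2.5750}) = 0.9292
P_2 = 1/(1+e^{0.4840}) = 0.3813
L = P_1 × (1−P_2) = 0.9292 × 0.6187 = 0.57491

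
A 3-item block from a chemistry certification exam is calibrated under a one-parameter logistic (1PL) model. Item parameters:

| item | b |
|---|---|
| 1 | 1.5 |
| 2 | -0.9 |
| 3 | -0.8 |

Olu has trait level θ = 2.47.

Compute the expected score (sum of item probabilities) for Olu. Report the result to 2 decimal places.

P(θ) = 1 / (1 + exp(−(θ − b)))
P_1 = 1/(1+e^{-0.9700}) = 0.7251
P_2 = 1/(1+e^{-3.3700}) = 0.9668
P_3 = 1/(1+e^{-3.2700}) = 0.9634
E[score] = 0.7251 + 0.9668 + 0.9634 = 2.6553

2.66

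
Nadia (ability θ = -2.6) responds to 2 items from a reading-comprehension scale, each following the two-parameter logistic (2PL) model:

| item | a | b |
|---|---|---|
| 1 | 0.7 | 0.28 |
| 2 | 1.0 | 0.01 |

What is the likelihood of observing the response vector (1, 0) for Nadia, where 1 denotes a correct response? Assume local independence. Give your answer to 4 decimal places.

P(θ) = 1 / (1 + exp(−a(θ − b)))
P_1 = 1/(1+e^{2.0160}) = 0.1175
P_2 = 1/(1+e^{2.6100}) = 0.0685
L = P_1 × (1−P_2) = 0.1175 × 0.9315 = 0.10948

0.1095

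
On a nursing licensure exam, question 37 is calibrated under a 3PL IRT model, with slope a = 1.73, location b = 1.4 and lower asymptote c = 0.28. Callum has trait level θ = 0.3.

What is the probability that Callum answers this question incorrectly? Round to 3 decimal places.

0.627

P(θ) = c + (1 − c) · 1 / (1 + exp(−a(θ − b)))
Exponent: 1.73 × (0.3 − 1.4) = -1.9030
1/(1 + e^{1.9030}) = 0.1298
P = 0.28 + 0.72 × 0.1298 = 0.3734
P(incorrect) = 1 − 0.3734 = 0.6266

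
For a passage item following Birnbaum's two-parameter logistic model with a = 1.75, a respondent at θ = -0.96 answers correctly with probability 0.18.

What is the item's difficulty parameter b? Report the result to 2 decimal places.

-0.09

P(θ) = 1 / (1 + exp(−a(θ − b)))
logit(0.18) = ln(0.18/0.82) = -1.5163
b = θ − logit/(a) = -0.96 − (-1.5163)/1.7500 = -0.0935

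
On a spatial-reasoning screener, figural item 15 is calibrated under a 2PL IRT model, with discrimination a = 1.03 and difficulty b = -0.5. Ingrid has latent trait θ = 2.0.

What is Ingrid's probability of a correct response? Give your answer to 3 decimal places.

P(θ) = 1 / (1 + exp(−a(θ − b)))
Exponent: 1.03 × (2.0 − (-0.5)) = 2.5750
1/(1 + e^{-2.5750}) = 0.9292

0.929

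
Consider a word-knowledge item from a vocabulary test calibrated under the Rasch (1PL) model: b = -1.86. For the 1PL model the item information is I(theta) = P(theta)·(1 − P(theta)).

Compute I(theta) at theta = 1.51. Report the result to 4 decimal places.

P = 1/(1+e^{-3.3700}) = 0.9668
P(1−P) = 0.9668 × 0.0332 = 0.0321
I = P(1−P) = 0.03214

0.0321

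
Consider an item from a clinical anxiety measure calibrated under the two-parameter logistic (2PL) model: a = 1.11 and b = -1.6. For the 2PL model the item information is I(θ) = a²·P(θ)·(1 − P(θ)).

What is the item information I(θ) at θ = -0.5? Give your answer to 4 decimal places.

P = 1/(1+e^{-1.2210}) = 0.7722
P(1−P) = 0.7722 × 0.2278 = 0.1759
I = a² × P(1−P) = 1.11² × 0.1759 = 0.21671

0.2167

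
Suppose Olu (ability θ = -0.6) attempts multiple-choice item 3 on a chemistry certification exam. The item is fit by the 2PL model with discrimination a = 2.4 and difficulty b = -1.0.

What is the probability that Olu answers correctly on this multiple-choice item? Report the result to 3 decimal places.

0.723

P(θ) = 1 / (1 + exp(−a(θ − b)))
Exponent: 2.4 × (-0.6 − (-1.0)) = 0.9600
1/(1 + e^{-0.9600}) = 0.7231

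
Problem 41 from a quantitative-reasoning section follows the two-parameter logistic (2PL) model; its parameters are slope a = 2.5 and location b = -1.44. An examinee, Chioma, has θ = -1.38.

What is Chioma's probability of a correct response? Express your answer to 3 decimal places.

0.537

P(θ) = 1 / (1 + exp(−a(θ − b)))
Exponent: 2.5 × (-1.38 − (-1.44)) = 0.1500
1/(1 + e^{-0.1500}) = 0.5374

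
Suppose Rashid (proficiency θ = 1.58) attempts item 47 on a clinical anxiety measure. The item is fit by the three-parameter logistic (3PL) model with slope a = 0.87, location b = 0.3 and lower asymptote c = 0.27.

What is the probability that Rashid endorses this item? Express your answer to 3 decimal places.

0.820

P(θ) = c + (1 − c) · 1 / (1 + exp(−a(θ − b)))
Exponent: 0.87 × (1.58 − 0.3) = 1.1136
1/(1 + e^{-1.1136}) = 0.7528
P = 0.27 + 0.73 × 0.7528 = 0.8195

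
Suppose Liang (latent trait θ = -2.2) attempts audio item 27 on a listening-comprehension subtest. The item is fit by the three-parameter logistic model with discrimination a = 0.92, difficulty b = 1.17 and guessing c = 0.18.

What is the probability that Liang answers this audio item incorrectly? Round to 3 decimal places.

0.785

P(θ) = c + (1 − c) · 1 / (1 + exp(−a(θ − b)))
Exponent: 0.92 × (-2.2 − 1.17) = -3.1004
1/(1 + e^{3.1004}) = 0.0431
P = 0.18 + 0.82 × 0.0431 = 0.2153
P(incorrect) = 1 − 0.2153 = 0.7847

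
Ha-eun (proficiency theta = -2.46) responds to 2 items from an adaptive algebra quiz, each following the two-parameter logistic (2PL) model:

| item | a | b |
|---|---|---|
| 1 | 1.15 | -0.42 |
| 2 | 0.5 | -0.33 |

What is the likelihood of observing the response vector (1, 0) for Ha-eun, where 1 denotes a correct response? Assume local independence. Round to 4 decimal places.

0.0650

P(theta) = 1 / (1 + exp(−a(theta − b)))
P_1 = 1/(1+e^{2.3460}) = 0.0874
P_2 = 1/(1+e^{1.0650}) = 0.2564
L = P_1 × (1−P_2) = 0.0874 × 0.7436 = 0.06498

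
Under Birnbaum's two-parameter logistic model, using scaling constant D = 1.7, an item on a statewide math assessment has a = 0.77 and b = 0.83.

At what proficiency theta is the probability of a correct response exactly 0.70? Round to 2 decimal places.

P(theta) = 1 / (1 + exp(−D·a(theta − b)))
logit = ln(0.7000/0.3000) = 0.8473
theta = b + logit/(1.7·a) = 0.83 + 0.8473/1.3090 = 1.4773

1.48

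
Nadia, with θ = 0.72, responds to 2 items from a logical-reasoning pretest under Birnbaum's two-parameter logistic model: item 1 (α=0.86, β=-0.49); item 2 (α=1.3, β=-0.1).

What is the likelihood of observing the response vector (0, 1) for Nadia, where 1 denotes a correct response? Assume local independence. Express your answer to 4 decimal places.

P(θ) = 1 / (1 + exp(−α(θ − β)))
P_1 = 1/(1+e^{-1.0406}) = 0.7390
P_2 = 1/(1+e^{-1.0660}) = 0.7438
L = (1−P_1) × P_2 = 0.2610 × 0.7438 = 0.19417

0.1942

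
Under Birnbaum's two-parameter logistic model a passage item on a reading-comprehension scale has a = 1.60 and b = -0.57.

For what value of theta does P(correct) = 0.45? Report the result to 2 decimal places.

P(theta) = 1 / (1 + exp(−a(theta − b)))
logit = ln(0.4500/0.5500) = -0.2007
theta = b + logit/(a) = -0.57 + (-0.2007)/1.6000 = -0.6954

-0.70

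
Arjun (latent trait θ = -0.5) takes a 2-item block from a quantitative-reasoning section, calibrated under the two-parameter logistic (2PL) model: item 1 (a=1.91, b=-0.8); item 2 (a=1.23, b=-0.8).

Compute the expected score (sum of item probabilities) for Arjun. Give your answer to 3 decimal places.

P(θ) = 1 / (1 + exp(−a(θ − b)))
P_1 = 1/(1+e^{-0.5730}) = 0.6395
P_2 = 1/(1+e^{-0.3690}) = 0.5912
E[score] = 0.6395 + 0.5912 = 1.2307

1.231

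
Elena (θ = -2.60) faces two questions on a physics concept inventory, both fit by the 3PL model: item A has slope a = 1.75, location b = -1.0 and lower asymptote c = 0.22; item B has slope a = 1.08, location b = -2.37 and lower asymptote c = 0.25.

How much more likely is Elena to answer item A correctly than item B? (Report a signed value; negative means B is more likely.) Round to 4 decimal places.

P(θ) = c + (1 − c) · 1 / (1 + exp(−a(θ − b)))
P_A = 0.2647
P_B = 0.5787
P_A − P_B = -0.3140

-0.3140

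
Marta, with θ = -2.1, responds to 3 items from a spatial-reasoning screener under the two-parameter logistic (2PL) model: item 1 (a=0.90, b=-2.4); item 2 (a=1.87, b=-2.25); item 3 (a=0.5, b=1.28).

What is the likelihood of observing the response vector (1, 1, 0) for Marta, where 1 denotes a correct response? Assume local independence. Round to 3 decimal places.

0.273

P(θ) = 1 / (1 + exp(−a(θ − b)))
P_1 = 1/(1+e^{-0.2700}) = 0.5671
P_2 = 1/(1+e^{-0.2805}) = 0.5697
P_3 = 1/(1+e^{1.6900}) = 0.1558
L = P_1 × P_2 × (1−P_3) = 0.5671 × 0.5697 × 0.8442 = 0.27273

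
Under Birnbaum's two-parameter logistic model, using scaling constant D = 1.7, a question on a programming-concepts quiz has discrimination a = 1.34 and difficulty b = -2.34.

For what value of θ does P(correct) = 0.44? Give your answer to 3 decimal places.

P(θ) = 1 / (1 + exp(−D·a(θ − b)))
logit = ln(0.4400/0.5600) = -0.2412
θ = b + logit/(1.7·a) = -2.34 + (-0.2412)/2.2780 = -2.4459

-2.446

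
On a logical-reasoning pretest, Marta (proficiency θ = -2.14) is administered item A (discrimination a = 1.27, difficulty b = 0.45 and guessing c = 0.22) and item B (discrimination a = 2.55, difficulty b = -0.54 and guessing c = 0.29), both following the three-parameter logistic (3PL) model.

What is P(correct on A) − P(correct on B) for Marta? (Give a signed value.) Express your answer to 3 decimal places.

P(θ) = c + (1 − c) · 1 / (1 + exp(−a(θ − b)))
P_A = 0.2480
P_B = 0.3018
P_A − P_B = -0.0538

-0.054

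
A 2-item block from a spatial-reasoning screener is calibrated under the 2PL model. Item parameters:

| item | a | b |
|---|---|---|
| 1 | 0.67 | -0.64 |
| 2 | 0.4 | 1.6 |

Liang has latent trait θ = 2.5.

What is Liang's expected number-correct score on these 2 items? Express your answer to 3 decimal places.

1.480

P(θ) = 1 / (1 + exp(−a(θ − b)))
P_1 = 1/(1+e^{-2.1038}) = 0.8913
P_2 = 1/(1+e^{-0.3600}) = 0.5890
E[score] = 0.8913 + 0.5890 = 1.4803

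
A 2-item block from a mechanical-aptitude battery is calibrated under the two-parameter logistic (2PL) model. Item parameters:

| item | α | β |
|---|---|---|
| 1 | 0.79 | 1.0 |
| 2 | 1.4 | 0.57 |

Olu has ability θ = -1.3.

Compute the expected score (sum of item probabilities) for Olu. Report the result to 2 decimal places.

0.21

P(θ) = 1 / (1 + exp(−α(θ − β)))
P_1 = 1/(1+e^{1.8170}) = 0.1398
P_2 = 1/(1+e^{2.6180}) = 0.0680
E[score] = 0.1398 + 0.0680 = 0.2078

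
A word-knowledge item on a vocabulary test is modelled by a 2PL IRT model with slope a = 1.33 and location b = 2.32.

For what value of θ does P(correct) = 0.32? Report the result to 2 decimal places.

1.75

P(θ) = 1 / (1 + exp(−a(θ − b)))
logit = ln(0.3200/0.6800) = -0.7538
θ = b + logit/(a) = 2.32 + (-0.7538)/1.3300 = 1.7533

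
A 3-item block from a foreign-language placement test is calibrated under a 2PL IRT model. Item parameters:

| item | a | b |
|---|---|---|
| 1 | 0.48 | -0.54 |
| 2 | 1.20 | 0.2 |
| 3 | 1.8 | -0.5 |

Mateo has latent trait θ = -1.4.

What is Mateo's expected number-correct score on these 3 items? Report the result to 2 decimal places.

P(θ) = 1 / (1 + exp(−a(θ − b)))
P_1 = 1/(1+e^{0.4128}) = 0.3982
P_2 = 1/(1+e^{1.9200}) = 0.1279
P_3 = 1/(1+e^{1.6200}) = 0.1652
E[score] = 0.3982 + 0.1279 + 0.1652 = 0.6913

0.69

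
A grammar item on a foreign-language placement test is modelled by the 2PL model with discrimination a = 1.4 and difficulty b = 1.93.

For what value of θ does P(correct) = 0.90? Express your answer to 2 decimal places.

3.50

P(θ) = 1 / (1 + exp(−a(θ − b)))
logit = ln(0.9000/0.1000) = 2.1972
θ = b + logit/(a) = 1.93 + 2.1972/1.4000 = 3.4994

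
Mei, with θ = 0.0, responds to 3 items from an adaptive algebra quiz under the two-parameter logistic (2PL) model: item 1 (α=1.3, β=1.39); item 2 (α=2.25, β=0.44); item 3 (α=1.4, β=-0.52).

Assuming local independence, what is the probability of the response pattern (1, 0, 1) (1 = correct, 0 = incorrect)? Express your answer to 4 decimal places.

0.0693

P(θ) = 1 / (1 + exp(−α(θ − β)))
P_1 = 1/(1+e^{1.8070}) = 0.1410
P_2 = 1/(1+e^{0.9900}) = 0.2709
P_3 = 1/(1+e^{-0.7280}) = 0.6744
L = P_1 × (1−P_2) × P_3 = 0.1410 × 0.7291 × 0.6744 = 0.06933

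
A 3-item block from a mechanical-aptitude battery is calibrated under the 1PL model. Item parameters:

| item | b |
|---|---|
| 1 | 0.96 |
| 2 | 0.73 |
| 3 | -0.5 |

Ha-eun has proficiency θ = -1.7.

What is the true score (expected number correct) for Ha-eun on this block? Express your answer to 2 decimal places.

P(θ) = 1 / (1 + exp(−(θ − b)))
P_1 = 1/(1+e^{2.6600}) = 0.0654
P_2 = 1/(1+e^{2.4300}) = 0.0809
P_3 = 1/(1+e^{1.2000}) = 0.2315
E[score] = 0.0654 + 0.0809 + 0.2315 = 0.3778

0.38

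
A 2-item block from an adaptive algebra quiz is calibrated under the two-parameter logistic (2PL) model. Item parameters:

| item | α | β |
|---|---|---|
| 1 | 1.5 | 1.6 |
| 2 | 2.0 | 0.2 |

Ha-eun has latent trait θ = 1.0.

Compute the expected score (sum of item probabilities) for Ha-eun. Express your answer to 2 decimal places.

1.12

P(θ) = 1 / (1 + exp(−α(θ − β)))
P_1 = 1/(1+e^{0.9000}) = 0.2891
P_2 = 1/(1+e^{-1.6000}) = 0.8320
E[score] = 0.2891 + 0.8320 = 1.1211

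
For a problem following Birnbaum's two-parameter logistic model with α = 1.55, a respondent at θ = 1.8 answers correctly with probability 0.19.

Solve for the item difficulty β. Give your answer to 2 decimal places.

P(θ) = 1 / (1 + exp(−α(θ − β)))
logit(0.19) = ln(0.19/0.81) = -1.4500
β = θ − logit/(α) = 1.8 − (-1.4500)/1.5500 = 2.7355

2.74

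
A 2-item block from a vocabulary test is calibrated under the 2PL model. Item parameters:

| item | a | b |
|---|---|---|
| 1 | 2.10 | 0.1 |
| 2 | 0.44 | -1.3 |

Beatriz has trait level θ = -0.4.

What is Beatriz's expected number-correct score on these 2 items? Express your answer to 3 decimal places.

P(θ) = 1 / (1 + exp(−a(θ − b)))
P_1 = 1/(1+e^{1.0500}) = 0.2592
P_2 = 1/(1+e^{-0.3960}) = 0.5977
E[score] = 0.2592 + 0.5977 = 0.8570

0.857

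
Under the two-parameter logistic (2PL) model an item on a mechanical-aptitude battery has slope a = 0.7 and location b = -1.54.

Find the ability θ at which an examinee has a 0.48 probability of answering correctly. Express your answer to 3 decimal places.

-1.654

P(θ) = 1 / (1 + exp(−a(θ − b)))
logit = ln(0.4800/0.5200) = -0.0800
θ = b + logit/(a) = -1.54 + (-0.0800)/0.7000 = -1.6543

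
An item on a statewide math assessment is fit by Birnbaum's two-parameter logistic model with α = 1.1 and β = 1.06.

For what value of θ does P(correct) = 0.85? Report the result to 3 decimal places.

2.637

P(θ) = 1 / (1 + exp(−α(θ − β)))
logit = ln(0.8500/0.1500) = 1.7346
θ = β + logit/(α) = 1.06 + 1.7346/1.1000 = 2.6369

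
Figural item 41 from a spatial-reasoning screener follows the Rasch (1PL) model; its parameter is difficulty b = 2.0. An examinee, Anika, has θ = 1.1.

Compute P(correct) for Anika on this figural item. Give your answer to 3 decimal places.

P(θ) = 1 / (1 + exp(−(θ − b)))
Exponent: (1.1 − 2.0) = -0.9000
1/(1 + e^{0.9000}) = 0.2891
P = 0.2891

0.289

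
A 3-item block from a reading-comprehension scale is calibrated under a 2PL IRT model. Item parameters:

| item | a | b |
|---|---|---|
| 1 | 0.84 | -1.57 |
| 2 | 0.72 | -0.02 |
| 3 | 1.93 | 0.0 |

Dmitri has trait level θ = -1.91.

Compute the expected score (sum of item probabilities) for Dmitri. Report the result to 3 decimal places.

0.658

P(θ) = 1 / (1 + exp(−a(θ − b)))
P_1 = 1/(1+e^{0.2856}) = 0.4291
P_2 = 1/(1+e^{1.3608}) = 0.2041
P_3 = 1/(1+e^{3.6863}) = 0.0245
E[score] = 0.4291 + 0.2041 + 0.0245 = 0.6576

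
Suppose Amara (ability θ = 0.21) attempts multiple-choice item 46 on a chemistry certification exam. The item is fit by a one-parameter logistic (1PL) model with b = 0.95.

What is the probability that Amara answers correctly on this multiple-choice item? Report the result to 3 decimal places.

0.323

P(θ) = 1 / (1 + exp(−(θ − b)))
Exponent: (0.21 − 0.95) = -0.7400
1/(1 + e^{0.7400}) = 0.3230
P = 0.3230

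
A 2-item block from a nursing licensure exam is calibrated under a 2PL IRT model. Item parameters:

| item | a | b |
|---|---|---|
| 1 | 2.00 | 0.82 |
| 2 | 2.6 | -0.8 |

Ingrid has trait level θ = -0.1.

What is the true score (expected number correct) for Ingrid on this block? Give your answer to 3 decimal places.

P(θ) = 1 / (1 + exp(−a(θ − b)))
P_1 = 1/(1+e^{1.8400}) = 0.1371
P_2 = 1/(1+e^{-1.8200}) = 0.8606
E[score] = 0.1371 + 0.8606 = 0.9976

0.998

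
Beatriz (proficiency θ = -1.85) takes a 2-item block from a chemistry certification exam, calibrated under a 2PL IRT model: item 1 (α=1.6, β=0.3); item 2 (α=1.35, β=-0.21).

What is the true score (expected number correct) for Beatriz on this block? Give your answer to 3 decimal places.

0.130

P(θ) = 1 / (1 + exp(−α(θ − β)))
P_1 = 1/(1+e^{3.4400}) = 0.0311
P_2 = 1/(1+e^{2.2140}) = 0.0985
E[score] = 0.0311 + 0.0985 = 0.1296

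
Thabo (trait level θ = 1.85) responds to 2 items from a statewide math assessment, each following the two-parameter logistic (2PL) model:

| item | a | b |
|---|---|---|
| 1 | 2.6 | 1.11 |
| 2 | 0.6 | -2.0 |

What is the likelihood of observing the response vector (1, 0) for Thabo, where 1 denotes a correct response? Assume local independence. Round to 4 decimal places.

P(θ) = 1 / (1 + exp(−a(θ − b)))
P_1 = 1/(1+e^{-1.9240}) = 0.8726
P_2 = 1/(1+e^{-2.3100}) = 0.9097
L = P_1 × (1−P_2) = 0.8726 × 0.0903 = 0.07879

0.0788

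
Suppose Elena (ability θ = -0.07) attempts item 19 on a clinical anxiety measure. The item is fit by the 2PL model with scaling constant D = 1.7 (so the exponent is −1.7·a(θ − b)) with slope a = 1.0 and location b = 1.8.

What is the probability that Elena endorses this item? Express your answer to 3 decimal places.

P(θ) = 1 / (1 + exp(−D·a(θ − b)))
Exponent: 1.7 × 1.0 × (-0.07 − 1.8) = -3.1790
1/(1 + e^{3.1790}) = 0.0400
P = 0.0400

0.040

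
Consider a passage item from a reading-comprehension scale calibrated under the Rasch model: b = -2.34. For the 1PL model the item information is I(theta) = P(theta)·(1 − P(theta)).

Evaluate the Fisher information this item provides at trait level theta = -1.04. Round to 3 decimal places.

0.168

P = 1/(1+e^{-1.3000}) = 0.7858
P(1−P) = 0.7858 × 0.2142 = 0.1683
I = P(1−P) = 0.16830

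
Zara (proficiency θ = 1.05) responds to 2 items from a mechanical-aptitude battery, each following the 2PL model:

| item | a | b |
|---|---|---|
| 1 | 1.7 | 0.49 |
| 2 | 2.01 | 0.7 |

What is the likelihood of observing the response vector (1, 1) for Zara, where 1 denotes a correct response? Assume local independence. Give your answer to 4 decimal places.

P(θ) = 1 / (1 + exp(−a(θ − b)))
P_1 = 1/(1+e^{-0.9520}) = 0.7215
P_2 = 1/(1+e^{-0.7035}) = 0.6690
L = P_1 × P_2 = 0.7215 × 0.6690 = 0.48267

0.4827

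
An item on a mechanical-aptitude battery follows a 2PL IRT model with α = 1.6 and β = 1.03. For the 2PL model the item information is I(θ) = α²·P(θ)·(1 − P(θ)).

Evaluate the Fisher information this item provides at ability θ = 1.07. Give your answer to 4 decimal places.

0.6393

P = 1/(1+e^{-0.0640}) = 0.5160
P(1−P) = 0.5160 × 0.4840 = 0.2497
I = α² × P(1−P) = 1.6² × 0.2497 = 0.63935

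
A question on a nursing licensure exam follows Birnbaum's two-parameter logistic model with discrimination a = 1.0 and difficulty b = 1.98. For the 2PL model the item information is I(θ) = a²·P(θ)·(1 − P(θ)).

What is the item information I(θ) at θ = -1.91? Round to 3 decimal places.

P = 1/(1+e^{3.8900}) = 0.0200
P(1−P) = 0.0200 × 0.9800 = 0.0196
I = a² × P(1−P) = 1.0² × 0.0196 = 0.01963

0.020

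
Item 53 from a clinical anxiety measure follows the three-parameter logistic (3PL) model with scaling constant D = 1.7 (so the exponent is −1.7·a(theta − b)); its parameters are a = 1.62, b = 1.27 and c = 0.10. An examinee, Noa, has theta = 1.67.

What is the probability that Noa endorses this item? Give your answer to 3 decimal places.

0.776

P(theta) = c + (1 − c) · 1 / (1 + exp(−D·a(theta − b)))
Exponent: 1.7 × 1.62 × (1.67 − 1.27) = 1.1016
1/(1 + e^{-1.1016}) = 0.7506
P = 0.10 + 0.90 × 0.7506 = 0.7755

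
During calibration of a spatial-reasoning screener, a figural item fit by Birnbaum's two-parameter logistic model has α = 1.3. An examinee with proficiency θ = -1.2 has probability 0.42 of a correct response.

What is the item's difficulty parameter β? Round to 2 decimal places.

-0.95

P(θ) = 1 / (1 + exp(−α(θ − β)))
logit(0.42) = ln(0.42/0.58) = -0.3228
β = θ − logit/(α) = -1.2 − (-0.3228)/1.3000 = -0.9517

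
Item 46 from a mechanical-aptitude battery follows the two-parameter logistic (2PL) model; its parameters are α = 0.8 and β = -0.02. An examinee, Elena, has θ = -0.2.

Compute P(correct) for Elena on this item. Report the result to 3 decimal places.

P(θ) = 1 / (1 + exp(−α(θ − β)))
Exponent: 0.8 × (-0.2 − (-0.02)) = -0.1440
1/(1 + e^{0.1440}) = 0.4641

0.464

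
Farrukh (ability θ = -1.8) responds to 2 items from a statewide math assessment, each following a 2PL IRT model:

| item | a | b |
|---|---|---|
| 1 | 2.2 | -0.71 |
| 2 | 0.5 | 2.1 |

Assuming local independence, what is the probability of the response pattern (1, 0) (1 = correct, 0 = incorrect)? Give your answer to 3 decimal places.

0.073

P(θ) = 1 / (1 + exp(−a(θ − b)))
P_1 = 1/(1+e^{2.3980}) = 0.0833
P_2 = 1/(1+e^{1.9500}) = 0.1246
L = P_1 × (1−P_2) = 0.0833 × 0.8754 = 0.07295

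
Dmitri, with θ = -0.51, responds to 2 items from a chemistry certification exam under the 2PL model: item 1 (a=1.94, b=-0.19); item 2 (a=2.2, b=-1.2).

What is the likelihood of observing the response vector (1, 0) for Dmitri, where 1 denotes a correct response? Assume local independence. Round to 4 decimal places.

P(θ) = 1 / (1 + exp(−a(θ − b)))
P_1 = 1/(1+e^{0.6208}) = 0.3496
P_2 = 1/(1+e^{-1.5180}) = 0.8202
L = P_1 × (1−P_2) = 0.3496 × 0.1798 = 0.06284

0.0628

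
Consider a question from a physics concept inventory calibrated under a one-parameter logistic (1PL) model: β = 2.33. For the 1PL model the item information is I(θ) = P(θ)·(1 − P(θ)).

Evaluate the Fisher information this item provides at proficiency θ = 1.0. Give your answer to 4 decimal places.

P = 1/(1+e^{1.3300}) = 0.2092
P(1−P) = 0.2092 × 0.7908 = 0.1654
I = P(1−P) = 0.16541

0.1654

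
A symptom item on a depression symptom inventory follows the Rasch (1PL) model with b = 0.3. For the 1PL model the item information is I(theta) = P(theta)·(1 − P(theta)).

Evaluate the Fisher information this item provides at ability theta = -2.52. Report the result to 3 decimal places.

0.053

P = 1/(1+e^{2.8200}) = 0.0563
P(1−P) = 0.0563 × 0.9437 = 0.0531
I = P(1−P) = 0.05309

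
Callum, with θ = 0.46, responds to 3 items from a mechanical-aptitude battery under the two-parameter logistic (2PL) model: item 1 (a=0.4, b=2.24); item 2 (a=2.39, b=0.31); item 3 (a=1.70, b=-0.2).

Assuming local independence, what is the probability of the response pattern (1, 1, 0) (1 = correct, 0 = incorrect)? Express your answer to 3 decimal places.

0.048

P(θ) = 1 / (1 + exp(−a(θ − b)))
P_1 = 1/(1+e^{0.7120}) = 0.3292
P_2 = 1/(1+e^{-0.3585}) = 0.5887
P_3 = 1/(1+e^{-1.1220}) = 0.7544
L = P_1 × P_2 × (1−P_3) = 0.3292 × 0.5887 × 0.2456 = 0.04760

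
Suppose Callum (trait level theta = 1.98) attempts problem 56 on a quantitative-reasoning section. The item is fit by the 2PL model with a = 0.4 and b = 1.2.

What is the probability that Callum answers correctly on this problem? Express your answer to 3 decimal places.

0.577

P(theta) = 1 / (1 + exp(−a(theta − b)))
Exponent: 0.4 × (1.98 − 1.2) = 0.3120
1/(1 + e^{-0.3120}) = 0.5774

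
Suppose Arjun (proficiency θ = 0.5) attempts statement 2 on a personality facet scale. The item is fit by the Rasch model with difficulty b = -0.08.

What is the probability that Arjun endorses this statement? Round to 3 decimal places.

0.641

P(θ) = 1 / (1 + exp(−(θ − b)))
Exponent: (0.5 − (-0.08)) = 0.5800
1/(1 + e^{-0.5800}) = 0.6411
P = 0.6411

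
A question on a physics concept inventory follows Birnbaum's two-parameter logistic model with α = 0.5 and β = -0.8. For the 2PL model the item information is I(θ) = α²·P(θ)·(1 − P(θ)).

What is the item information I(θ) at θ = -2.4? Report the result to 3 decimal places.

P = 1/(1+e^{0.8000}) = 0.3100
P(1−P) = 0.3100 × 0.6900 = 0.2139
I = α² × P(1−P) = 0.5² × 0.2139 = 0.05348

0.053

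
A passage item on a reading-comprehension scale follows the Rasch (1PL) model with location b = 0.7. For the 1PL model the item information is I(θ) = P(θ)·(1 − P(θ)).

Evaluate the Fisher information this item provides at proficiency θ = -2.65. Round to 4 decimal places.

P = 1/(1+e^{3.3500}) = 0.0339
P(1−P) = 0.0339 × 0.9661 = 0.0327
I = P(1−P) = 0.03275

0.0327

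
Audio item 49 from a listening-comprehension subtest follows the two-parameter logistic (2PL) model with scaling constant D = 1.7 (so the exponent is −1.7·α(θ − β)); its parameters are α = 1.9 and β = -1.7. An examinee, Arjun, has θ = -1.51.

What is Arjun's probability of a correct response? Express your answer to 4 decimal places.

0.6488

P(θ) = 1 / (1 + exp(−D·α(θ − β)))
Exponent: 1.7 × 1.9 × (-1.51 − (-1.7)) = 0.6137
1/(1 + e^{-0.6137}) = 0.6488
P = 0.6488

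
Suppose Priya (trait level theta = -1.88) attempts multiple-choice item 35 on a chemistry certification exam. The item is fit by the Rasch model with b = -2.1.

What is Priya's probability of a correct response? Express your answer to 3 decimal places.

0.555

P(theta) = 1 / (1 + exp(−(theta − b)))
Exponent: (-1.88 − (-2.1)) = 0.2200
1/(1 + e^{-0.2200}) = 0.5548
P = 0.5548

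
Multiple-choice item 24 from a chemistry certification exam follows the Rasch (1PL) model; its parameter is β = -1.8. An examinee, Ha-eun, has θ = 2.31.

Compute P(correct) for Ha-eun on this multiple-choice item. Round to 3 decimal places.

P(θ) = 1 / (1 + exp(−(θ − β)))
Exponent: (2.31 − (-1.8)) = 4.1100
1/(1 + e^{-4.1100}) = 0.9839
P = 0.9839

0.984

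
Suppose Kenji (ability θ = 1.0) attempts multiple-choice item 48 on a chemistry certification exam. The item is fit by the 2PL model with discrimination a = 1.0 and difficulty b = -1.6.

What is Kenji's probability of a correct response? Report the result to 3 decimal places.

0.931

P(θ) = 1 / (1 + exp(−a(θ − b)))
Exponent: 1.0 × (1.0 − (-1.6)) = 2.6000
1/(1 + e^{-2.6000}) = 0.9309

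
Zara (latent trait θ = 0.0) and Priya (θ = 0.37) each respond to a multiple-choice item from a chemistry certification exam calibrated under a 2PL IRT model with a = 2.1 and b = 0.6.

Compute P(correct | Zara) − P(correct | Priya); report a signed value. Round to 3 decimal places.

P(θ) = 1 / (1 + exp(−a(θ − b)))
P(Zara) = 0.2210  [exponent -1.2600]
P(Priya) = 0.3815  [exponent -0.4830]
Difference = 0.2210 − 0.3815 = -0.1606

-0.161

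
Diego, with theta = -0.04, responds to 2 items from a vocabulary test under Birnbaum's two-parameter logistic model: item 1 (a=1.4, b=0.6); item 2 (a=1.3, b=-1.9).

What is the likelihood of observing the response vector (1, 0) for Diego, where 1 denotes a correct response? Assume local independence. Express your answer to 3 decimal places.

0.024

P(theta) = 1 / (1 + exp(−a(theta − b)))
P_1 = 1/(1+e^{0.8960}) = 0.2899
P_2 = 1/(1+e^{-2.4180}) = 0.9182
L = P_1 × (1−P_2) = 0.2899 × 0.0818 = 0.02371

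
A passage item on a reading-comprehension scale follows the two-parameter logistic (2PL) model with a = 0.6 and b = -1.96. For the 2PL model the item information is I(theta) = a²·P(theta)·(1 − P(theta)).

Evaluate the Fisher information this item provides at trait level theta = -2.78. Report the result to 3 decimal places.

0.085

P = 1/(1+e^{0.4920}) = 0.3794
P(1−P) = 0.3794 × 0.6206 = 0.2355
I = a² × P(1−P) = 0.6² × 0.2355 = 0.08477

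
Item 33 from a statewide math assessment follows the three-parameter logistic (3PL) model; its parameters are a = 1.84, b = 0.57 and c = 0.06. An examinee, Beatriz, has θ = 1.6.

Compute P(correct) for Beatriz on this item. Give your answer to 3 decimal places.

0.877

P(θ) = c + (1 − c) · 1 / (1 + exp(−a(θ − b)))
Exponent: 1.84 × (1.6 − 0.57) = 1.8952
1/(1 + e^{-1.8952}) = 0.8693
P = 0.06 + 0.94 × 0.8693 = 0.8772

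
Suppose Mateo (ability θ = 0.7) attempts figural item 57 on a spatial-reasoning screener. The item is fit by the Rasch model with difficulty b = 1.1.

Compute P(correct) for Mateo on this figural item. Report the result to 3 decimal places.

0.401

P(θ) = 1 / (1 + exp(−(θ − b)))
Exponent: (0.7 − 1.1) = -0.4000
1/(1 + e^{0.4000}) = 0.4013
P = 0.4013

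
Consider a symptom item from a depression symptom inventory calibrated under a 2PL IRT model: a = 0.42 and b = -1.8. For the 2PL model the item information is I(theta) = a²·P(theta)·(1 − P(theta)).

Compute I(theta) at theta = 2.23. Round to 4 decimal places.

0.0232

P = 1/(1+e^{-1.6926}) = 0.8446
P(1−P) = 0.8446 × 0.1554 = 0.1313
I = a² × P(1−P) = 0.42² × 0.1313 = 0.02316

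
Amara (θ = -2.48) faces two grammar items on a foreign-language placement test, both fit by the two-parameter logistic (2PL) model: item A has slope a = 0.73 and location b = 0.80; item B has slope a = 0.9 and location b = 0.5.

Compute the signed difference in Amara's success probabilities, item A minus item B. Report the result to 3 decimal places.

0.020

P(θ) = 1 / (1 + exp(−a(θ − b)))
P_A = 0.0836
P_B = 0.0640
P_A − P_B = 0.0196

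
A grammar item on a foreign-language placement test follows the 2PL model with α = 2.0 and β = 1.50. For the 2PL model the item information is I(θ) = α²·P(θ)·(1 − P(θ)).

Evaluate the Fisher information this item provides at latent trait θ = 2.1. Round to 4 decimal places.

P = 1/(1+e^{-1.2000}) = 0.7685
P(1−P) = 0.7685 × 0.2315 = 0.1779
I = α² × P(1−P) = 2.0² × 0.1779 = 0.71158

0.7116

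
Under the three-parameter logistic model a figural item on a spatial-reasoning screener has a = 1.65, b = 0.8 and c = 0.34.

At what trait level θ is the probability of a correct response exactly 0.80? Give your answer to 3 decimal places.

1.305

P(θ) = c + (1 − c) · 1 / (1 + exp(−a(θ − b)))
Remove guessing floor: (0.80 − 0.34)/(1 − 0.34) = 0.6970
logit = ln(0.6970/0.3030) = 0.8329
θ = b + logit/(a) = 0.8 + 0.8329/1.6500 = 1.3048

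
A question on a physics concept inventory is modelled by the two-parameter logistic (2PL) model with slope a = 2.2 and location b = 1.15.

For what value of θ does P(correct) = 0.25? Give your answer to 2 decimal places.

0.65

P(θ) = 1 / (1 + exp(−a(θ − b)))
logit = ln(0.2500/0.7500) = -1.0986
θ = b + logit/(a) = 1.15 + (-1.0986)/2.2000 = 0.6506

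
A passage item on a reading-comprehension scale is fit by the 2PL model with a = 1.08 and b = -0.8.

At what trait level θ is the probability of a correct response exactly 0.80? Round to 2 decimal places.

0.48

P(θ) = 1 / (1 + exp(−a(θ − b)))
logit = ln(0.8000/0.2000) = 1.3863
θ = b + logit/(a) = -0.8 + 1.3863/1.0800 = 0.4836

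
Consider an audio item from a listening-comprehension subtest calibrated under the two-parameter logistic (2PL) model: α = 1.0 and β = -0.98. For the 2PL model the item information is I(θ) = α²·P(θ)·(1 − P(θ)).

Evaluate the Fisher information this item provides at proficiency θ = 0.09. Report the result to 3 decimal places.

P = 1/(1+e^{-1.0700}) = 0.7446
P(1−P) = 0.7446 × 0.2554 = 0.1902
I = α² × P(1−P) = 1.0² × 0.1902 = 0.19017

0.190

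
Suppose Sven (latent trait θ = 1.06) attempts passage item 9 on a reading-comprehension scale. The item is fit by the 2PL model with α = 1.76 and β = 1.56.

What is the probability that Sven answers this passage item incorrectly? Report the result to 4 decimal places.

P(θ) = 1 / (1 + exp(−α(θ − β)))
Exponent: 1.76 × (1.06 − 1.56) = -0.8800
1/(1 + e^{0.8800}) = 0.2932
P(incorrect) = 1 − 0.2932 = 0.7068

0.7068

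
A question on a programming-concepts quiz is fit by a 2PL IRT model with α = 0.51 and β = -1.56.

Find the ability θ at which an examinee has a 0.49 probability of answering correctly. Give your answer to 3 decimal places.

-1.638

P(θ) = 1 / (1 + exp(−α(θ − β)))
logit = ln(0.4900/0.5100) = -0.0400
θ = β + logit/(α) = -1.56 + (-0.0400)/0.5100 = -1.6384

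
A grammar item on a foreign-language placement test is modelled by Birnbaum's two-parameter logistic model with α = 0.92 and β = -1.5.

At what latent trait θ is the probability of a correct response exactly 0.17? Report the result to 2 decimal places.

-3.22

P(θ) = 1 / (1 + exp(−α(θ − β)))
logit = ln(0.1700/0.8300) = -1.5856
θ = β + logit/(α) = -1.5 + (-1.5856)/0.9200 = -3.2235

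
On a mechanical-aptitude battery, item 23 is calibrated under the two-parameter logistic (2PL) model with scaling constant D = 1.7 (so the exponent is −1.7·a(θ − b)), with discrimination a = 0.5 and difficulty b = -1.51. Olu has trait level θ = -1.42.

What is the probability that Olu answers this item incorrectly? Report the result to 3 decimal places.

P(θ) = 1 / (1 + exp(−D·a(θ − b)))
Exponent: 1.7 × 0.5 × (-1.42 − (-1.51)) = 0.0765
1/(1 + e^{-0.0765}) = 0.5191
P = 0.5191
P(incorrect) = 1 − 0.5191 = 0.4809

0.481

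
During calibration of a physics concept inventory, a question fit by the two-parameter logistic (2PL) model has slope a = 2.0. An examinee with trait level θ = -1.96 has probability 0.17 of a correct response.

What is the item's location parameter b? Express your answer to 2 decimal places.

-1.17

P(θ) = 1 / (1 + exp(−a(θ − b)))
logit(0.17) = ln(0.17/0.83) = -1.5856
b = θ − logit/(a) = -1.96 − (-1.5856)/2.0000 = -1.1672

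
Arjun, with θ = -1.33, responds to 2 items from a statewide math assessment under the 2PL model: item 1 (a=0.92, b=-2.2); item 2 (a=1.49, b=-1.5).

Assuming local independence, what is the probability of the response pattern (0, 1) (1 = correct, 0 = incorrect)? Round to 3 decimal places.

0.174

P(θ) = 1 / (1 + exp(−a(θ − b)))
P_1 = 1/(1+e^{-0.8004}) = 0.6901
P_2 = 1/(1+e^{-0.2533}) = 0.5630
L = (1−P_1) × P_2 = 0.3099 × 0.5630 = 0.17449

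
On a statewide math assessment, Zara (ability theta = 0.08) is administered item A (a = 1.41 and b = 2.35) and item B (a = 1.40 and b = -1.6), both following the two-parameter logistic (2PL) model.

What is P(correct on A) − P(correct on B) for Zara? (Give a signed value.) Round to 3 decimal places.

P(theta) = 1 / (1 + exp(−a(theta − b)))
P_A = 0.0391
P_B = 0.9131
P_A − P_B = -0.8740

-0.874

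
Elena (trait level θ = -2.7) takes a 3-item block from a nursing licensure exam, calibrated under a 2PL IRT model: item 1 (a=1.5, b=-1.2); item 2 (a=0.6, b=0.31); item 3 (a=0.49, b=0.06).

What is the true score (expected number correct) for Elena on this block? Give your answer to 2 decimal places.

P(θ) = 1 / (1 + exp(−a(θ − b)))
P_1 = 1/(1+e^{2.2500}) = 0.0953
P_2 = 1/(1+e^{1.8060}) = 0.1411
P_3 = 1/(1+e^{1.3524}) = 0.2055
E[score] = 0.0953 + 0.1411 + 0.2055 = 0.4420

0.44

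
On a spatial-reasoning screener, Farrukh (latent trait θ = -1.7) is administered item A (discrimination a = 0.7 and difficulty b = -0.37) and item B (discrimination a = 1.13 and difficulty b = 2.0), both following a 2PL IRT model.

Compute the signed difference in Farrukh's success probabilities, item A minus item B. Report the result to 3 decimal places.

P(θ) = 1 / (1 + exp(−a(θ − b)))
P_A = 0.2827
P_B = 0.0151
P_A − P_B = 0.2677

0.268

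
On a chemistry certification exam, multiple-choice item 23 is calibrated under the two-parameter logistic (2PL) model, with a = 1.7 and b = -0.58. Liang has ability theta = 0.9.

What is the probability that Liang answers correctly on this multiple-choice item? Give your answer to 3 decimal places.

0.925

P(theta) = 1 / (1 + exp(−a(theta − b)))
Exponent: 1.7 × (0.9 − (-0.58)) = 2.5160
1/(1 + e^{-2.5160}) = 0.9253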